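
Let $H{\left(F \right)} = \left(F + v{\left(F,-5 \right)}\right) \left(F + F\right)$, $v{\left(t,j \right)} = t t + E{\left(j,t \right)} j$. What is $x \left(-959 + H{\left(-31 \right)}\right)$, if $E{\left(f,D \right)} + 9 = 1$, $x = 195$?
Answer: $-11914305$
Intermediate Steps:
$E{\left(f,D \right)} = -8$ ($E{\left(f,D \right)} = -9 + 1 = -8$)
$v{\left(t,j \right)} = t^{2} - 8 j$ ($v{\left(t,j \right)} = t t - 8 j = t^{2} - 8 j$)
$H{\left(F \right)} = 2 F \left(40 + F + F^{2}\right)$ ($H{\left(F \right)} = \left(F + \left(F^{2} - -40\right)\right) \left(F + F\right) = \left(F + \left(F^{2} + 40\right)\right) 2 F = \left(F + \left(40 + F^{2}\right)\right) 2 F = \left(40 + F + F^{2}\right) 2 F = 2 F \left(40 + F + F^{2}\right)$)
$x \left(-959 + H{\left(-31 \right)}\right) = 195 \left(-959 + 2 \left(-31\right) \left(40 - 31 + \left(-31\right)^{2}\right)\right) = 195 \left(-959 + 2 \left(-31\right) \left(40 - 31 + 961\right)\right) = 195 \left(-959 + 2 \left(-31\right) 970\right) = 195 \left(-959 - 60140\right) = 195 \left(-61099\right) = -11914305$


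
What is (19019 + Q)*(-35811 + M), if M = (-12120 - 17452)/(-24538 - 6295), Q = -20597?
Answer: 1742318703798/30833 ≈ 5.6508e+7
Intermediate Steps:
M = 29572/30833 (M = -29572/(-30833) = -29572*(-1/30833) = 29572/30833 ≈ 0.95910)
(19019 + Q)*(-35811 + M) = (19019 - 20597)*(-35811 + 29572/30833) = -1578*(-1104130991/30833) = 1742318703798/30833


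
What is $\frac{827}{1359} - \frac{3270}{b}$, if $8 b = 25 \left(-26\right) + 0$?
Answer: $\frac{3608899}{88335} \approx 40.855$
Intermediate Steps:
$b = - \frac{325}{4}$ ($b = \frac{25 \left(-26\right) + 0}{8} = \frac{-650 + 0}{8} = \frac{1}{8} \left(-650\right) = - \frac{325}{4} \approx -81.25$)
$\frac{827}{1359} - \frac{3270}{b} = \frac{827}{1359} - \frac{3270}{- \frac{325}{4}} = 827 \cdot \frac{1}{1359} - - \frac{2616}{65} = \frac{827}{1359} + \frac{2616}{65} = \frac{3608899}{88335}$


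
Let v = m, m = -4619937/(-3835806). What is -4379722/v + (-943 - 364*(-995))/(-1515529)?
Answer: -8486843697265326699/2333882833891 ≈ -3.6364e+6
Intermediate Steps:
m = 1539979/1278602 (m = -4619937*(-1/3835806) = 1539979/1278602 ≈ 1.2044)
v = 1539979/1278602 ≈ 1.2044
-4379722/v + (-943 - 364*(-995))/(-1515529) = -4379722/1539979/1278602 + (-943 - 364*(-995))/(-1515529) = -4379722*1278602/1539979 + (-943 + 362180)*(-1/1515529) = -5599921308644/1539979 + 361237*(-1/1515529) = -5599921308644/1539979 - 361237/1515529 = -8486843697265326699/2333882833891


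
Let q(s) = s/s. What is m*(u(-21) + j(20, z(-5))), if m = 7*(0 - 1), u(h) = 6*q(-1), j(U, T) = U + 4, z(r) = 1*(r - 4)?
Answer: -210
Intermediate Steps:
z(r) = -4 + r (z(r) = 1*(-4 + r) = -4 + r)
j(U, T) = 4 + U
q(s) = 1
u(h) = 6 (u(h) = 6*1 = 6)
m = -7 (m = 7*(-1) = -7)
m*(u(-21) + j(20, z(-5))) = -7*(6 + (4 + 20)) = -7*(6 + 24) = -7*30 = -210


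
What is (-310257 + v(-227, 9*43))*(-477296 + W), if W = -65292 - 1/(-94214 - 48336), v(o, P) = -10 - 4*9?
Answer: 24000670827267897/142550 ≈ 1.6837e+11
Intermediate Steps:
v(o, P) = -46 (v(o, P) = -10 - 36 = -46)
W = -9307374599/142550 (W = -65292 - 1/(-142550) = -65292 - 1*(-1/142550) = -65292 + 1/142550 = -9307374599/142550 ≈ -65292.)
(-310257 + v(-227, 9*43))*(-477296 + W) = (-310257 - 46)*(-477296 - 9307374599/142550) = -310303*(-77345919399/142550) = 24000670827267897/142550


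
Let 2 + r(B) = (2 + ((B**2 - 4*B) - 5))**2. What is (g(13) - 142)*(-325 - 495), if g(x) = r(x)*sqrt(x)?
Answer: 116440 - 10655080*sqrt(13) ≈ -3.8301e+7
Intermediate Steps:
r(B) = -2 + (-3 + B**2 - 4*B)**2 (r(B) = -2 + (2 + ((B**2 - 4*B) - 5))**2 = -2 + (2 + (-5 + B**2 - 4*B))**2 = -2 + (-3 + B**2 - 4*B)**2)
g(x) = sqrt(x)*(-2 + (3 - x**2 + 4*x)**2) (g(x) = (-2 + (3 - x**2 + 4*x)**2)*sqrt(x) = sqrt(x)*(-2 + (3 - x**2 + 4*x)**2))
(g(13) - 142)*(-325 - 495) = (sqrt(13)*(-2 + (3 - 1*13**2 + 4*13)**2) - 142)*(-325 - 495) = (sqrt(13)*(-2 + (3 - 1*169 + 52)**2) - 142)*(-820) = (sqrt(13)*(-2 + (3 - 169 + 52)**2) - 142)*(-820) = (sqrt(13)*(-2 + (-114)**2) - 142)*(-820) = (sqrt(13)*(-2 + 12996) - 142)*(-820) = (sqrt(13)*12994 - 142)*(-820) = (12994*sqrt(13) - 142)*(-820) = (-142 + 12994*sqrt(13))*(-820) = 116440 - 10655080*sqrt(13)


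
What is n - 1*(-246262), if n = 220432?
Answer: 466694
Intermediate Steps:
n - 1*(-246262) = 220432 - 1*(-246262) = 220432 + 246262 = 466694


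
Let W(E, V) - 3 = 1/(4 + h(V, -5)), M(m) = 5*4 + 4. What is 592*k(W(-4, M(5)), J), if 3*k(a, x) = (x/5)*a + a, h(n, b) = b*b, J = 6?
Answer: 573056/435 ≈ 1317.4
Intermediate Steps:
M(m) = 24 (M(m) = 20 + 4 = 24)
h(n, b) = b**2
W(E, V) = 88/29 (W(E, V) = 3 + 1/(4 + (-5)**2) = 3 + 1/(4 + 25) = 3 + 1/29 = 88/29)
k(a, x) = a/3 + a*x/15 (k(a, x) = ((x/5)*a + a)/3 = (a*x/5 + a)/3 = (a + a*x/5)/3 = a/3 + a*x/15)
592*k(W(-4, M(5)), J) = 592*((1/15)*(88/29)*(5 + 6)) = 592*((1/15)*(88/29)*11) = 592*(968/435) = 573056/435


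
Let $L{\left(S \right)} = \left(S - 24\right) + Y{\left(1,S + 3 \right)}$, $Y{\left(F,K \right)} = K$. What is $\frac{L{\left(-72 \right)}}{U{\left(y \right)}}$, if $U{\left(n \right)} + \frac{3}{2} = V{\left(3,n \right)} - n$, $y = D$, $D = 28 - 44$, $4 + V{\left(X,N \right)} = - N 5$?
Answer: $- \frac{330}{181} \approx -1.8232$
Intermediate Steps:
$V{\left(X,N \right)} = -4 - 5 N$ ($V{\left(X,N \right)} = -4 + - N 5 = -4 - 5 N$)
$L{\left(S \right)} = -21 + 2 S$ ($L{\left(S \right)} = \left(S - 24\right) + \left(S + 3\right) = \left(-24 + S\right) + \left(3 + S\right) = -21 + 2 S$)
$D = -16$ ($D = 28 - 44 = -16$)
$y = -16$
$U{\left(n \right)} = - \frac{11}{2} - 6 n$ ($U{\left(n \right)} = - \frac{3}{2} - \left(4 + 6 n\right) = - \frac{11}{2} - 6 n$)
$\frac{L{\left(-72 \right)}}{U{\left(y \right)}} = \frac{-21 + 2 \left(-72\right)}{- \frac{11}{2} - -96} = \frac{-21 - 144}{- \frac{11}{2} + 96} = - \frac{165}{\frac{181}{2}} = \left(-165\right) \frac{2}{181} = - \frac{330}{181}$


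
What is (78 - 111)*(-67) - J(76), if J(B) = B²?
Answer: -3565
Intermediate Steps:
(78 - 111)*(-67) - J(76) = (78 - 111)*(-67) - 1*76² = -33*(-67) - 1*5776 = 2211 - 5776 = -3565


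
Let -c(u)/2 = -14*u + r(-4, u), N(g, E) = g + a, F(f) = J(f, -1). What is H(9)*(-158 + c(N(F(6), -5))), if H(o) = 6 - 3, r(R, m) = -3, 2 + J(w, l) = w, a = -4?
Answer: -456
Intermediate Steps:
J(w, l) = -2 + w
F(f) = -2 + f
N(g, E) = -4 + g (N(g, E) = g - 4 = -4 + g)
H(o) = 3
c(u) = 6 + 28*u (c(u) = -2*(-14*u - 3) = -2*(-3 - 14*u) = 6 + 28*u)
H(9)*(-158 + c(N(F(6), -5))) = 3*(-158 + (6 + 28*(-4 + (-2 + 6)))) = 3*(-158 + (6 + 28*(-4 + 4))) = 3*(-158 + (6 + 28*0)) = 3*(-158 + (6 + 0)) = 3*(-158 + 6) = 3*(-152) = -456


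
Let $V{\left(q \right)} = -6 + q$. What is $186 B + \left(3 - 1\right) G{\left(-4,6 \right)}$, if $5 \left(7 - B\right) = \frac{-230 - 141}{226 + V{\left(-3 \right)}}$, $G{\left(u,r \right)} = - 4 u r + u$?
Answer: $\frac{7748}{5} \approx 1549.6$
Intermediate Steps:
$G{\left(u,r \right)} = u - 4 r u$ ($G{\left(u,r \right)} = - 4 r u + u = u - 4 r u$)
$B = \frac{1138}{155}$ ($B = 7 - \frac{\left(-230 - 141\right) \frac{1}{226 - 9}}{5} = 7 - \frac{\left(-371\right) \frac{1}{226 - 9}}{5} = 7 - \frac{\left(-371\right) \frac{1}{217}}{5} = 7 - - \frac{53}{155} = 7 + \frac{53}{155} = \frac{1138}{155} \approx 7.3419$)
$186 B + \left(3 - 1\right) G{\left(-4,6 \right)} = 186 \cdot \frac{1138}{155} + \left(3 - 1\right) \left(- 4 \left(1 - 24\right)\right) = \frac{6828}{5} + 2 \left(- 4 \left(1 - 24\right)\right) = \frac{6828}{5} + 2 \left(\left(-4\right) \left(-23\right)\right) = \frac{6828}{5} + 2 \cdot 92 = \frac{6828}{5} + 184 = \frac{7748}{5}$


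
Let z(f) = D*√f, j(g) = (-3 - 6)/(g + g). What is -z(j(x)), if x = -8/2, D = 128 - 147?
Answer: 57*√2/4 ≈ 20.153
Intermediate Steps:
D = -19
x = -4 (x = -8*½ = -4)
j(g) = -9/(2*g) (j(g) = -9*1/(2*g) = -9/(2*g))
z(f) = -19*√f
-z(j(x)) = -(-19)*√(-9/2/(-4)) = -(-19)*√(-9/2*(-¼)) = -(-19)*√(9/8) = -(-19)*3*√2/4 = -(-57)*√2/4 = 57*√2/4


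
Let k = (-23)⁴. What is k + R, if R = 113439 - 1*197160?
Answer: 196120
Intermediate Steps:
k = 279841
R = -83721 (R = 113439 - 197160 = -83721)
k + R = 279841 - 83721 = 196120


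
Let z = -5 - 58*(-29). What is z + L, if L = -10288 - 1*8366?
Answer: -16977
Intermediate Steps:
z = 1677 (z = -5 + 1682 = 1677)
L = -18654 (L = -10288 - 8366 = -18654)
z + L = 1677 - 18654 = -16977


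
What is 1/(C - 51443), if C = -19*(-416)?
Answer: -1/43539 ≈ -2.2968e-5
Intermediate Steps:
C = 7904
1/(C - 51443) = 1/(7904 - 51443) = 1/(-43539) = -1/43539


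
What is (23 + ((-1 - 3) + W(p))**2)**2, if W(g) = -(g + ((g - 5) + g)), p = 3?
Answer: 7569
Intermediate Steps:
W(g) = 5 - 3*g (W(g) = -(g + ((-5 + g) + g)) = -(g + (-5 + 2*g)) = -(-5 + 3*g) = 5 - 3*g)
(23 + ((-1 - 3) + W(p))**2)**2 = (23 + ((-1 - 3) + (5 - 3*3))**2)**2 = (23 + (-4 + (5 - 9))**2)**2 = (23 + (-4 - 4)**2)**2 = (23 + (-8)**2)**2 = (23 + 64)**2 = 87**2 = 7569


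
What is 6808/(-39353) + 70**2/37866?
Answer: -1412218/32394363 ≈ -0.043595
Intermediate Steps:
6808/(-39353) + 70**2/37866 = 6808*(-1/39353) + 4900*(1/37866) = -296/1711 + 2450/18933 = -1412218/32394363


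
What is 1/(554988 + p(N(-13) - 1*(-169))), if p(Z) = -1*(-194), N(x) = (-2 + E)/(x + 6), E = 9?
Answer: 1/555182 ≈ 1.8012e-6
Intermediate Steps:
N(x) = 7/(6 + x) (N(x) = (-2 + 9)/(x + 6) = 7/(6 + x))
p(Z) = 194
1/(554988 + p(N(-13) - 1*(-169))) = 1/(554988 + 194) = 1/555182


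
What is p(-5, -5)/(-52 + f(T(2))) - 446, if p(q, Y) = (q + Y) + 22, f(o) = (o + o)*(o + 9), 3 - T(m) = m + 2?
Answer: -7585/17 ≈ -446.18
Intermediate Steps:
T(m) = 1 - m (T(m) = 3 - (m + 2) = 3 - (2 + m) = 3 + (-2 - m) = 1 - m)
f(o) = 2*o*(9 + o) (f(o) = (2*o)*(9 + o) = 2*o*(9 + o))
p(q, Y) = 22 + Y + q (p(q, Y) = (Y + q) + 22 = 22 + Y + q)
p(-5, -5)/(-52 + f(T(2))) - 446 = (22 - 5 - 5)/(-52 + 2*(1 - 1*2)*(9 + (1 - 1*2))) - 446 = 12/(-52 + 2*(1 - 2)*(9 + (1 - 2))) - 446 = 12/(-52 + 2*(-1)*(9 - 1)) - 446 = 12/(-52 + 2*(-1)*8) - 446 = 12/(-52 - 16) - 446 = 12/(-68) - 446 = -1/68*12 - 446 = -3/17 - 446 = -7585/17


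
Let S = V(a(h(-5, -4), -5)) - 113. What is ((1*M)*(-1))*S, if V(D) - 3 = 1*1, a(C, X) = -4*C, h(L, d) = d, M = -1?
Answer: -109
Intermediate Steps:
V(D) = 4 (V(D) = 3 + 1*1 = 3 + 1 = 4)
S = -109 (S = 4 - 113 = -109)
((1*M)*(-1))*S = ((1*(-1))*(-1))*(-109) = -1*(-1)*(-109) = 1*(-109) = -109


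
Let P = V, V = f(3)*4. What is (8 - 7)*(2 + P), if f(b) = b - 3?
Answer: 2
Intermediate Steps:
f(b) = -3 + b
V = 0 (V = (-3 + 3)*4 = 0*4 = 0)
P = 0
(8 - 7)*(2 + P) = (8 - 7)*(2 + 0) = 1*2 = 2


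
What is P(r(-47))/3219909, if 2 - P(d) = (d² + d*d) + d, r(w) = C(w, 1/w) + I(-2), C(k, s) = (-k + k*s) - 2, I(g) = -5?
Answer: -3401/3219909 ≈ -0.0010562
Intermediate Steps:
C(k, s) = -2 - k + k*s
r(w) = -6 - w (r(w) = (-2 - w + w/w) - 5 = (-2 - w + 1) - 5 = (-1 - w) - 5 = -6 - w)
P(d) = 2 - d - 2*d² (P(d) = 2 - ((d² + d*d) + d) = 2 - ((d² + d²) + d) = 2 - (2*d² + d) = 2 - (d + 2*d²) = 2 + (-d - 2*d²) = 2 - d - 2*d²)
P(r(-47))/3219909 = (2 - (-6 - 1*(-47)) - 2*(-6 - 1*(-47))²)/3219909 = (2 - (-6 + 47) - 2*(-6 + 47)²)*(1/3219909) = (2 - 1*41 - 2*41²)*(1/3219909) = (2 - 41 - 2*1681)*(1/3219909) = (2 - 41 - 3362)*(1/3219909) = -3401*1/3219909 = -3401/3219909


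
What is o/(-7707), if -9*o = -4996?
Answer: -4996/69363 ≈ -0.072027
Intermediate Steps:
o = 4996/9 (o = -⅑*(-4996) = 4996/9 ≈ 555.11)
o/(-7707) = (4996/9)/(-7707) = (4996/9)*(-1/7707) = -4996/69363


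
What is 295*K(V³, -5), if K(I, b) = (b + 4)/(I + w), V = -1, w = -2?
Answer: 295/3 ≈ 98.333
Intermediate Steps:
K(I, b) = (4 + b)/(-2 + I) (K(I, b) = (b + 4)/(I - 2) = (4 + b)/(-2 + I))
295*K(V³, -5) = 295*((4 - 5)/(-2 + (-1)³)) = 295*(-1/(-2 - 1)) = 295*(-1/(-3)) = 295*(-⅓*(-1)) = 295*(⅓) = 295/3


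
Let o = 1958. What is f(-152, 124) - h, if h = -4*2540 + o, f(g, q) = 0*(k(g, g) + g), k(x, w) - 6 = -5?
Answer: 8202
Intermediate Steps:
k(x, w) = 1 (k(x, w) = 6 - 5 = 1)
f(g, q) = 0 (f(g, q) = 0*(1 + g) = 0)
h = -8202 (h = -4*2540 + 1958 = -10160 + 1958 = -8202)
f(-152, 124) - h = 0 - 1*(-8202) = 0 + 8202 = 8202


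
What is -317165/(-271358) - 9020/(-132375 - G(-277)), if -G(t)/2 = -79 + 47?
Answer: 44452664595/35938382162 ≈ 1.2369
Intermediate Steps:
G(t) = 64 (G(t) = -2*(-79 + 47) = -2*(-32) = 64)
-317165/(-271358) - 9020/(-132375 - G(-277)) = -317165/(-271358) - 9020/(-132375 - 1*64) = -317165*(-1/271358) - 9020/(-132375 - 64) = 317165/271358 - 9020/(-132439) = 317165/271358 - 9020*(-1/132439) = 317165/271358 + 9020/132439 = 44452664595/35938382162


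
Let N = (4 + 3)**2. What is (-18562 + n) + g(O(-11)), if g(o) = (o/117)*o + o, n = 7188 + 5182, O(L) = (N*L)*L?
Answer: 35122270/117 ≈ 3.0019e+5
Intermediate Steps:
N = 49 (N = 7**2 = 49)
O(L) = 49*L**2 (O(L) = (49*L)*L = 49*L**2)
n = 12370
g(o) = o + o**2/117 (g(o) = (o*(1/117))*o + o = (o/117)*o + o = o**2/117 + o = o + o**2/117)
(-18562 + n) + g(O(-11)) = (-18562 + 12370) + (49*(-11)**2)*(117 + 49*(-11)**2)/117 = -6192 + (49*121)*(117 + 49*121)/117 = -6192 + (1/117)*5929*(117 + 5929) = -6192 + (1/117)*5929*6046 = -6192 + 35846734/117 = 35122270/117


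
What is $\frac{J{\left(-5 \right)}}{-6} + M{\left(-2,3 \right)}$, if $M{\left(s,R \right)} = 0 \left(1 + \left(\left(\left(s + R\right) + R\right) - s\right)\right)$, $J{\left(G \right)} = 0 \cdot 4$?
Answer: $0$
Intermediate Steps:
$J{\left(G \right)} = 0$
$M{\left(s,R \right)} = 0$ ($M{\left(s,R \right)} = 0 \left(1 + \left(\left(\left(R + s\right) + R\right) - s\right)\right) = 0 \left(1 + \left(\left(s + 2 R\right) - s\right)\right) = 0 \left(1 + 2 R\right) = 0$)
$\frac{J{\left(-5 \right)}}{-6} + M{\left(-2,3 \right)} = \frac{1}{-6} \cdot 0 + 0 = \left(- \frac{1}{6}\right) 0 + 0 = 0 + 0 = 0$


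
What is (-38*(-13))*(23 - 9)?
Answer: 6916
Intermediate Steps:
(-38*(-13))*(23 - 9) = 494*14 = 6916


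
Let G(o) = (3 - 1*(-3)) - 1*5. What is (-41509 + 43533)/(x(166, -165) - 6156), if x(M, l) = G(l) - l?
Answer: -1012/2995 ≈ -0.33790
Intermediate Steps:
G(o) = 1 (G(o) = (3 + 3) - 5 = 6 - 5 = 1)
x(M, l) = 1 - l
(-41509 + 43533)/(x(166, -165) - 6156) = (-41509 + 43533)/((1 - 1*(-165)) - 6156) = 2024/((1 + 165) - 6156) = 2024/(166 - 6156) = 2024/(-5990) = 2024*(-1/5990) = -1012/2995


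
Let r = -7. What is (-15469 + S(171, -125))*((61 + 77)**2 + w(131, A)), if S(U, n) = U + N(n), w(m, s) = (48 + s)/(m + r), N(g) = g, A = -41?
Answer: -36420843849/124 ≈ -2.9372e+8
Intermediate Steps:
w(m, s) = (48 + s)/(-7 + m) (w(m, s) = (48 + s)/(m - 7) = (48 + s)/(-7 + m))
S(U, n) = U + n
(-15469 + S(171, -125))*((61 + 77)**2 + w(131, A)) = (-15469 + (171 - 125))*((61 + 77)**2 + (48 - 41)/(-7 + 131)) = (-15469 + 46)*(138**2 + 7/124) = -15423*(19044 + (1/124)*7) = -15423*(19044 + 7/124) = -15423*2361463/124 = -36420843849/124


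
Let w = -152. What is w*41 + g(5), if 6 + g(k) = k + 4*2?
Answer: -6225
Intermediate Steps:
g(k) = 2 + k (g(k) = -6 + (k + 4*2) = -6 + (k + 8) = -6 + (8 + k) = 2 + k)
w*41 + g(5) = -152*41 + (2 + 5) = -6232 + 7 = -6225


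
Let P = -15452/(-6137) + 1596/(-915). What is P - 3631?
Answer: -6795003359/1871785 ≈ -3630.2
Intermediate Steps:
P = 1447976/1871785 (P = -15452*(-1/6137) + 1596*(-1/915) = 15452/6137 - 532/305 = 1447976/1871785 ≈ 0.77358)
P - 3631 = 1447976/1871785 - 3631 = -6795003359/1871785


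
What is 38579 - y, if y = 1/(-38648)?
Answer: 1491001193/38648 ≈ 38579.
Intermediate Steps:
y = -1/38648 ≈ -2.5875e-5
38579 - y = 38579 - 1*(-1/38648) = 38579 + 1/38648 = 1491001193/38648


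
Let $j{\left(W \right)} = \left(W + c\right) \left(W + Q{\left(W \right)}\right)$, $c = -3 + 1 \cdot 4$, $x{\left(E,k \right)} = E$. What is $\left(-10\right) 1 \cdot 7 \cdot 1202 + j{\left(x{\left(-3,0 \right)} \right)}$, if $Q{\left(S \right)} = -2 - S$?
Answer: $-84136$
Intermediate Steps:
$c = 1$ ($c = -3 + 4 = 1$)
$j{\left(W \right)} = -2 - 2 W$ ($j{\left(W \right)} = \left(W + 1\right) \left(W - \left(2 + W\right)\right) = \left(1 + W\right) \left(-2\right) = -2 - 2 W$)
$\left(-10\right) 1 \cdot 7 \cdot 1202 + j{\left(x{\left(-3,0 \right)} \right)} = \left(-10\right) 1 \cdot 7 \cdot 1202 - -4 = \left(-10\right) 7 \cdot 1202 + \left(-2 + 6\right) = \left(-70\right) 1202 + 4 = -84140 + 4 = -84136$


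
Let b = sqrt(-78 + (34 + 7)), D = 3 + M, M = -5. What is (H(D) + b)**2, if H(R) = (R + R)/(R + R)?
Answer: (1 + I*sqrt(37))**2 ≈ -36.0 + 12.166*I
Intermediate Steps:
D = -2 (D = 3 - 5 = -2)
H(R) = 1 (H(R) = (2*R)/((2*R)) = (2*R)*(1/(2*R)) = 1)
b = I*sqrt(37) (b = sqrt(-78 + 41) = sqrt(-37) = I*sqrt(37) ≈ 6.0828*I)
(H(D) + b)**2 = (1 + I*sqrt(37))**2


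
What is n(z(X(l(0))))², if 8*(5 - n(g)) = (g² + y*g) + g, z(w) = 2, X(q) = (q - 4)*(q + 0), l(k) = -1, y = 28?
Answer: 121/16 ≈ 7.5625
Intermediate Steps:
X(q) = q*(-4 + q) (X(q) = (-4 + q)*q = q*(-4 + q))
n(g) = 5 - 29*g/8 - g²/8 (n(g) = 5 - ((g² + 28*g) + g)/8 = 5 - (g² + 29*g)/8 = 5 + (-29*g/8 - g²/8) = 5 - 29*g/8 - g²/8)
n(z(X(l(0))))² = (5 - 29/8*2 - ⅛*2²)² = (5 - 29/4 - ⅛*4)² = (5 - 29/4 - ½)² = (-11/4)² = 121/16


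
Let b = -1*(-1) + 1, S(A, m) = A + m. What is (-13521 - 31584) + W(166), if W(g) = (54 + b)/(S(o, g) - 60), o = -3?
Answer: -4645759/103 ≈ -45104.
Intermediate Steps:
b = 2 (b = 1 + 1 = 2)
W(g) = 56/(-63 + g) (W(g) = (54 + 2)/((-3 + g) - 60) = 56/(-63 + g))
(-13521 - 31584) + W(166) = (-13521 - 31584) + 56/(-63 + 166) = -45105 + 56/103 = -4645759/103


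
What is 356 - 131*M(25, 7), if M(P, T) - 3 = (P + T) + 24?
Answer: -7373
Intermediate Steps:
M(P, T) = 27 + P + T (M(P, T) = 3 + ((P + T) + 24) = 3 + (24 + P + T) = 27 + P + T)
356 - 131*M(25, 7) = 356 - 131*(27 + 25 + 7) = 356 - 131*59 = 356 - 7729 = -7373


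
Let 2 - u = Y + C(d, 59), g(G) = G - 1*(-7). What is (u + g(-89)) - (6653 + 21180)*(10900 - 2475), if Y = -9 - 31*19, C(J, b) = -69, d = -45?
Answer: -234492438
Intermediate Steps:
g(G) = 7 + G (g(G) = G + 7 = 7 + G)
Y = -598 (Y = -9 - 589 = -598)
u = 669 (u = 2 - (-598 - 69) = 2 - 1*(-667) = 2 + 667 = 669)
(u + g(-89)) - (6653 + 21180)*(10900 - 2475) = (669 + (7 - 89)) - (6653 + 21180)*(10900 - 2475) = (669 - 82) - 27833*8425 = 587 - 1*234493025 = 587 - 234493025 = -234492438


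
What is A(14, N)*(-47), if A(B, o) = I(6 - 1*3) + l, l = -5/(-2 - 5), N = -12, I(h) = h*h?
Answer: -3196/7 ≈ -456.57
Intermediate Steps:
I(h) = h²
l = 5/7 (l = -5/(-7) = -5*(-⅐) = 5/7 ≈ 0.71429)
A(B, o) = 68/7 (A(B, o) = (6 - 1*3)² + 5/7 = (6 - 3)² + 5/7 = 3² + 5/7 = 9 + 5/7 = 68/7)
A(14, N)*(-47) = (68/7)*(-47) = -3196/7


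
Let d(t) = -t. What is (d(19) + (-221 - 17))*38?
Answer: -9766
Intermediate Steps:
(d(19) + (-221 - 17))*38 = (-1*19 + (-221 - 17))*38 = (-19 - 238)*38 = -257*38 = -9766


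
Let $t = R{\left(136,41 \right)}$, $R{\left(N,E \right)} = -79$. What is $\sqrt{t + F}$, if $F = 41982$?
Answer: $\sqrt{41903} \approx 204.7$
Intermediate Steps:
$t = -79$
$\sqrt{t + F} = \sqrt{-79 + 41982} = \sqrt{41903}$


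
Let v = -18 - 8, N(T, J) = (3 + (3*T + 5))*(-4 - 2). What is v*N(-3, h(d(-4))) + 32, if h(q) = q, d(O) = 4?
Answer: -124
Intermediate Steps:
N(T, J) = -48 - 18*T (N(T, J) = (3 + (5 + 3*T))*(-6) = (8 + 3*T)*(-6) = -48 - 18*T)
v = -26
v*N(-3, h(d(-4))) + 32 = -26*(-48 - 18*(-3)) + 32 = -26*(-48 + 54) + 32 = -26*6 + 32 = -156 + 32 = -124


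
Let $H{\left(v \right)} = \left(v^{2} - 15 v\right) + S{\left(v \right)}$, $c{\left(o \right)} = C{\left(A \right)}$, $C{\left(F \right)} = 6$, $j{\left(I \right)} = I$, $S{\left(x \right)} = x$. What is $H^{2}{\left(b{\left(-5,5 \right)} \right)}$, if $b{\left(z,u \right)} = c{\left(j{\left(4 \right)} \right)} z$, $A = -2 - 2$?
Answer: $1742400$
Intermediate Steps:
$A = -4$ ($A = -2 - 2 = -4$)
$c{\left(o \right)} = 6$
$b{\left(z,u \right)} = 6 z$
$H{\left(v \right)} = v^{2} - 14 v$ ($H{\left(v \right)} = \left(v^{2} - 15 v\right) + v = v^{2} - 14 v$)
$H^{2}{\left(b{\left(-5,5 \right)} \right)} = \left(6 \left(-5\right) \left(-14 + 6 \left(-5\right)\right)\right)^{2} = \left(- 30 \left(-14 - 30\right)\right)^{2} = \left(\left(-30\right) \left(-44\right)\right)^{2} = 1320^{2} = 1742400$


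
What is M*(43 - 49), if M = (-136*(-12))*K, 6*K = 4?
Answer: -6528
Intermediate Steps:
K = ⅔ (K = (⅙)*4 = ⅔ ≈ 0.66667)
M = 1088 (M = -136*(-12)*(⅔) = 1632*(⅔) = 1088)
M*(43 - 49) = 1088*(43 - 49) = 1088*(-6) = -6528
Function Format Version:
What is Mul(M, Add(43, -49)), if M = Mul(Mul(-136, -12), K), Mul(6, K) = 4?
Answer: -6528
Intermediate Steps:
K = Rational(2, 3) (K = Mul(Rational(1, 6), 4) = Rational(2, 3) ≈ 0.66667)
M = 1088 (M = Mul(Mul(-136, -12), Rational(2, 3)) = Mul(1632, Rational(2, 3)) = 1088)
Mul(M, Add(43, -49)) = Mul(1088, Add(43, -49)) = Mul(1088, -6) = -6528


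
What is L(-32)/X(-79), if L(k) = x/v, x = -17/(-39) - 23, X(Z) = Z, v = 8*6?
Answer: 55/9243 ≈ 0.0059505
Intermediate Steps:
v = 48
x = -880/39 (x = -17*(-1/39) - 23 = 17/39 - 23 = -880/39 ≈ -22.564)
L(k) = -55/117 (L(k) = -880/39/48 = -880/39*1/48 = -55/117)
L(-32)/X(-79) = -55/117/(-79) = -55/117*(-1/79) = 55/9243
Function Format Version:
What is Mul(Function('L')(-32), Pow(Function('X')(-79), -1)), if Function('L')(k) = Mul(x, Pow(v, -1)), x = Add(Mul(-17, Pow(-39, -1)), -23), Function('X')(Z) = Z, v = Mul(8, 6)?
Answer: Rational(55, 9243) ≈ 0.0059505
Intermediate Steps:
v = 48
x = Rational(-880, 39) (x = Add(Mul(-17, Rational(-1, 39)), -23) = Add(Rational(17, 39), -23) = Rational(-880, 39) ≈ -22.564)
Function('L')(k) = Rational(-55, 117) (Function('L')(k) = Mul(Rational(-880, 39), Pow(48, -1)) = Mul(Rational(-880, 39), Rational(1, 48)) = Rational(-55, 117))
Mul(Function('L')(-32), Pow(Function('X')(-79), -1)) = Mul(Rational(-55, 117), Pow(-79, -1)) = Mul(Rational(-55, 117), Rational(-1, 79)) = Rational(55, 9243)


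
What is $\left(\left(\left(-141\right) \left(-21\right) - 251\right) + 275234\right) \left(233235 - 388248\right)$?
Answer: $-43084933272$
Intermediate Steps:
$\left(\left(\left(-141\right) \left(-21\right) - 251\right) + 275234\right) \left(233235 - 388248\right) = \left(\left(2961 - 251\right) + 275234\right) \left(-155013\right) = \left(2710 + 275234\right) \left(-155013\right) = 277944 \left(-155013\right) = -43084933272$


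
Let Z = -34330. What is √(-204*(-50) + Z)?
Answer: I*√24130 ≈ 155.34*I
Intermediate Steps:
√(-204*(-50) + Z) = √(-204*(-50) - 34330) = √(10200 - 34330) = √(-24130) = I*√24130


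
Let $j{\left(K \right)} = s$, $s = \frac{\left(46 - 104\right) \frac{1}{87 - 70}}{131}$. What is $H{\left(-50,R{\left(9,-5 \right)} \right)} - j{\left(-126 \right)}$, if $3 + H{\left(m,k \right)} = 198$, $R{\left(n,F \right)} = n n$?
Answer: $\frac{434323}{2227} \approx 195.03$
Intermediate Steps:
$R{\left(n,F \right)} = n^{2}$
$s = - \frac{58}{2227}$ ($s = - \frac{58}{17} \cdot \frac{1}{131} = \left(-58\right) \frac{1}{17} \cdot \frac{1}{131} = \left(- \frac{58}{17}\right) \frac{1}{131} = - \frac{58}{2227} \approx -0.026044$)
$j{\left(K \right)} = - \frac{58}{2227}$
$H{\left(m,k \right)} = 195$ ($H{\left(m,k \right)} = -3 + 198 = 195$)
$H{\left(-50,R{\left(9,-5 \right)} \right)} - j{\left(-126 \right)} = 195 - - \frac{58}{2227} = 195 + \frac{58}{2227} = \frac{434323}{2227}$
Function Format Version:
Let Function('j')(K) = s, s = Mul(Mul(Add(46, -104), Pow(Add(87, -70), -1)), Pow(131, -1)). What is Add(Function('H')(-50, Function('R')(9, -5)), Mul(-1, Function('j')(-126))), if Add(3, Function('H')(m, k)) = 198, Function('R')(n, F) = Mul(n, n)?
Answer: Rational(434323, 2227) ≈ 195.03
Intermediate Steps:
Function('R')(n, F) = Pow(n, 2)
s = Rational(-58, 2227) (s = Mul(Mul(-58, Pow(17, -1)), Rational(1, 131)) = Mul(Mul(-58, Rational(1, 17)), Rational(1, 131)) = Mul(Rational(-58, 17), Rational(1, 131)) = Rational(-58, 2227) ≈ -0.026044)
Function('j')(K) = Rational(-58, 2227)
Function('H')(m, k) = 195 (Function('H')(m, k) = Add(-3, 198) = 195)
Add(Function('H')(-50, Function('R')(9, -5)), Mul(-1, Function('j')(-126))) = Add(195, Mul(-1, Rational(-58, 2227))) = Add(195, Rational(58, 2227)) = Rational(434323, 2227)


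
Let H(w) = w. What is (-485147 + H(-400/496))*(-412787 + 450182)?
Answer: -562405168890/31 ≈ -1.8142e+10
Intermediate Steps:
(-485147 + H(-400/496))*(-412787 + 450182) = (-485147 - 400/496)*(-412787 + 450182) = (-485147 - 400*1/496)*37395 = (-485147 - 25/31)*37395 = -15039582/31*37395 = -562405168890/31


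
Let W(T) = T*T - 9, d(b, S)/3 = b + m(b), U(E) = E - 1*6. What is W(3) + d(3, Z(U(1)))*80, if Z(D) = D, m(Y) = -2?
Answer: 240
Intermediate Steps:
U(E) = -6 + E (U(E) = E - 6 = -6 + E)
d(b, S) = -6 + 3*b (d(b, S) = 3*(b - 2) = 3*(-2 + b) = -6 + 3*b)
W(T) = -9 + T**2 (W(T) = T**2 - 9 = -9 + T**2)
W(3) + d(3, Z(U(1)))*80 = (-9 + 3**2) + (-6 + 3*3)*80 = (-9 + 9) + (-6 + 9)*80 = 0 + 3*80 = 0 + 240 = 240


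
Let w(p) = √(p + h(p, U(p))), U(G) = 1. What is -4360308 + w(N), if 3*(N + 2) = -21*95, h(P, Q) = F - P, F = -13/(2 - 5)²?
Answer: -4360308 + I*√13/3 ≈ -4.3603e+6 + 1.2019*I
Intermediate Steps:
F = -13/9 (F = -13/((-3)²) = -13/9 ≈ -1.4444)
h(P, Q) = -13/9 - P
N = -667 (N = -2 + (-21*95)/3 = -2 + (⅓)*(-1995) = -2 - 665 = -667)
w(p) = I*√13/3 (w(p) = √(p + (-13/9 - p)) = √(-13/9) = I*√13/3)
-4360308 + w(N) = -4360308 + I*√13/3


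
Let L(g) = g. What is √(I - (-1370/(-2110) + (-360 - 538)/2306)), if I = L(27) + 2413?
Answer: √144399967299334/243283 ≈ 49.394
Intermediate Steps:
I = 2440 (I = 27 + 2413 = 2440)
√(I - (-1370/(-2110) + (-360 - 538)/2306)) = √(2440 - (-1370/(-2110) + (-360 - 538)/2306)) = √(2440 - (-1370*(-1/2110) - 898*1/2306)) = √(2440 - (137/211 - 449/1153)) = √(2440 - 1*63222/243283) = √(2440 - 63222/243283) = √(593547298/243283) = √144399967299334/243283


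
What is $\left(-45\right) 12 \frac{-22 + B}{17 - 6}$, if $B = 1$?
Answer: $\frac{11340}{11} \approx 1030.9$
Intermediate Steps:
$\left(-45\right) 12 \frac{-22 + B}{17 - 6} = \left(-45\right) 12 \frac{-22 + 1}{17 - 6} = - 540 \left(- \frac{21}{11}\right) = - 540 \left(\left(-21\right) \frac{1}{11}\right) = \left(-540\right) \left(- \frac{21}{11}\right) = \frac{11340}{11}$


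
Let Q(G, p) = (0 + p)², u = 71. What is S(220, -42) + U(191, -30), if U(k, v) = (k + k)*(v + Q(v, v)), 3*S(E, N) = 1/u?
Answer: 70788421/213 ≈ 3.3234e+5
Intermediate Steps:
S(E, N) = 1/213 (S(E, N) = (⅓)/71 = (⅓)*(1/71) = 1/213)
Q(G, p) = p²
U(k, v) = 2*k*(v + v²) (U(k, v) = (k + k)*(v + v²) = (2*k)*(v + v²) = 2*k*(v + v²))
S(220, -42) + U(191, -30) = 1/213 + 2*191*(-30)*(1 - 30) = 1/213 + 2*191*(-30)*(-29) = 1/213 + 332340 = 70788421/213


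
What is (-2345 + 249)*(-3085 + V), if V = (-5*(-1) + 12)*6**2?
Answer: 5183408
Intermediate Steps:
V = 612 (V = (5 + 12)*36 = 17*36 = 612)
(-2345 + 249)*(-3085 + V) = (-2345 + 249)*(-3085 + 612) = -2096*(-2473) = 5183408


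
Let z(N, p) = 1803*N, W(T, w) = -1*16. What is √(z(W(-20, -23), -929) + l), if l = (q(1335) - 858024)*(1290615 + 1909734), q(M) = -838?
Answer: I*√2748658171686 ≈ 1.6579e+6*I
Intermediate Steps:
W(T, w) = -16
l = -2748658142838 (l = (-838 - 858024)*(1290615 + 1909734) = -858862*3200349 = -2748658142838)
√(z(W(-20, -23), -929) + l) = √(1803*(-16) - 2748658142838) = √(-28848 - 2748658142838) = √(-2748658171686) = I*√2748658171686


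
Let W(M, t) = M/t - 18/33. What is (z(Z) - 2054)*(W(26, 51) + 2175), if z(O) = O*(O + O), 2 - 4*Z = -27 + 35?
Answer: -5001415345/1122 ≈ -4.4576e+6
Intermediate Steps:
Z = -3/2 (Z = ½ - (-27 + 35)/4 = ½ - ¼*8 = ½ - 2 = -3/2 ≈ -1.5000)
W(M, t) = -6/11 + M/t (W(M, t) = M/t - 18*1/33 = M/t - 6/11 = -6/11 + M/t)
z(O) = 2*O² (z(O) = O*(2*O) = 2*O²)
(z(Z) - 2054)*(W(26, 51) + 2175) = (2*(-3/2)² - 2054)*((-6/11 + 26/51) + 2175) = (2*(9/4) - 2054)*((-6/11 + 26*(1/51)) + 2175) = (9/2 - 2054)*((-6/11 + 26/51) + 2175) = -4099*(-20/561 + 2175)/2 = -4099/2*1220155/561 = -5001415345/1122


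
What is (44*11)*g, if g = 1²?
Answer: 484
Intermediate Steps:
g = 1
(44*11)*g = (44*11)*1 = 484*1 = 484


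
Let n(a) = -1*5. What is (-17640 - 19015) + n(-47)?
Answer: -36660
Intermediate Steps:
n(a) = -5
(-17640 - 19015) + n(-47) = (-17640 - 19015) - 5 = -36655 - 5 = -36660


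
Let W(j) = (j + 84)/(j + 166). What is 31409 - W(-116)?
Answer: 785241/25 ≈ 31410.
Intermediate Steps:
W(j) = (84 + j)/(166 + j)
31409 - W(-116) = 31409 - (84 - 116)/(166 - 116) = 31409 - (-32)/50 = 31409 - 1*(-16/25) = 31409 + 16/25 = 785241/25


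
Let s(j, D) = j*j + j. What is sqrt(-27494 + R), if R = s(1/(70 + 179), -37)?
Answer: 2*I*sqrt(426163811)/249 ≈ 165.81*I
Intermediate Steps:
s(j, D) = j + j**2 (s(j, D) = j**2 + j = j + j**2)
R = 250/62001 (R = (1 + 1/(70 + 179))/(70 + 179) = (1 + 1/249)/249 = (1/249)*(250/249) = 250/62001 ≈ 0.0040322)
sqrt(-27494 + R) = sqrt(-27494 + 250/62001) = sqrt(-1704655244/62001) = 2*I*sqrt(426163811)/249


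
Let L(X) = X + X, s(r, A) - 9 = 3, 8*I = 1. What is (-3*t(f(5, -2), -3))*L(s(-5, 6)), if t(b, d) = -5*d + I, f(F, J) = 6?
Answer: -1089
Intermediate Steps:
I = 1/8 (I = (1/8)*1 = 1/8 ≈ 0.12500)
t(b, d) = 1/8 - 5*d (t(b, d) = -5*d + 1/8 = 1/8 - 5*d)
s(r, A) = 12 (s(r, A) = 9 + 3 = 12)
L(X) = 2*X
(-3*t(f(5, -2), -3))*L(s(-5, 6)) = (-3*(1/8 - 5*(-3)))*(2*12) = -3*(1/8 + 15)*24 = -3*121/8*24 = -363/8*24 = -1089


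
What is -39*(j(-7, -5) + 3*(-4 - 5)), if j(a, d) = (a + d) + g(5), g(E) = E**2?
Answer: 546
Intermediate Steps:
j(a, d) = 25 + a + d (j(a, d) = (a + d) + 5**2 = (a + d) + 25 = 25 + a + d)
-39*(j(-7, -5) + 3*(-4 - 5)) = -39*((25 - 7 - 5) + 3*(-4 - 5)) = -39*(13 + 3*(-9)) = -39*(13 - 27) = -39*(-14) = 546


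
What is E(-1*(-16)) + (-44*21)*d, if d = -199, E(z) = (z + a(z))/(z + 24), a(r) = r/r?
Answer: 7355057/40 ≈ 1.8388e+5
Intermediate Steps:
a(r) = 1
E(z) = (1 + z)/(24 + z) (E(z) = (z + 1)/(z + 24) = (1 + z)/(24 + z))
E(-1*(-16)) + (-44*21)*d = (1 - 1*(-16))/(24 - 1*(-16)) - 44*21*(-199) = (1 + 16)/(24 + 16) - 924*(-199) = 17/40 + 183876 = 7355057/40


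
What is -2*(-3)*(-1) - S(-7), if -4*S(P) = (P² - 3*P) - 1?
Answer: 45/4 ≈ 11.250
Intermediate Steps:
S(P) = ¼ - P²/4 + 3*P/4 (S(P) = -((P² - 3*P) - 1)/4 = -(-1 + P² - 3*P)/4 = ¼ - P²/4 + 3*P/4)
-2*(-3)*(-1) - S(-7) = -2*(-3)*(-1) - (¼ - ¼*(-7)² + (¾)*(-7)) = 6*(-1) - (¼ - ¼*49 - 21/4) = -6 - (¼ - 49/4 - 21/4) = -6 - 1*(-69/4) = -6 + 69/4 = 45/4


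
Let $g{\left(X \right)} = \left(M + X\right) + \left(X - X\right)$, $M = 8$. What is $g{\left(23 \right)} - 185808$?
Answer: $-185777$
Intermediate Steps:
$g{\left(X \right)} = 8 + X$ ($g{\left(X \right)} = \left(8 + X\right) + \left(X - X\right) = \left(8 + X\right) + 0 = 8 + X$)
$g{\left(23 \right)} - 185808 = \left(8 + 23\right) - 185808 = 31 - 185808 = -185777$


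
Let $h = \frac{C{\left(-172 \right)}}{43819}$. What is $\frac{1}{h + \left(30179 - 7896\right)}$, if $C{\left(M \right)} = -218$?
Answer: $\frac{43819}{976418559} \approx 4.4877 \cdot 10^{-5}$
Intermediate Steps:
$h = - \frac{218}{43819} \approx -0.004975$
$\frac{1}{h + \left(30179 - 7896\right)} = \frac{1}{- \frac{218}{43819} + \left(30179 - 7896\right)} = \frac{1}{- \frac{218}{43819} + 22283} = \frac{1}{\frac{976418559}{43819}} = \frac{43819}{976418559}$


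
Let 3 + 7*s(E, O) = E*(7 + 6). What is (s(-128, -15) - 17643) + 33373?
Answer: 108443/7 ≈ 15492.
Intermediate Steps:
s(E, O) = -3/7 + 13*E/7 (s(E, O) = -3/7 + (E*(7 + 6))/7 = -3/7 + (E*13)/7 = -3/7 + (13*E)/7 = -3/7 + 13*E/7)
(s(-128, -15) - 17643) + 33373 = ((-3/7 + (13/7)*(-128)) - 17643) + 33373 = ((-3/7 - 1664/7) - 17643) + 33373 = (-1667/7 - 17643) + 33373 = -125168/7 + 33373 = 108443/7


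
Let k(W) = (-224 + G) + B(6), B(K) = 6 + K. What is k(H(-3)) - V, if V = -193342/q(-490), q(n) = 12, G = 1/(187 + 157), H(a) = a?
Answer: 16408631/1032 ≈ 15900.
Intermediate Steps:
G = 1/344 ≈ 0.0029070
k(W) = -72927/344 (k(W) = (-224 + 1/344) + (6 + 6) = -77055/344 + 12 = -72927/344)
V = -96671/6 (V = -193342/12 = -193342*1/12 = -96671/6 ≈ -16112.)
k(H(-3)) - V = -72927/344 - 1*(-96671/6) = -72927/344 + 96671/6 = 16408631/1032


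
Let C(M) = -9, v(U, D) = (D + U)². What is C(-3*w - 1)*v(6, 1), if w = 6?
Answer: -441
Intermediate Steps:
C(-3*w - 1)*v(6, 1) = -9*(1 + 6)² = -9*7² = -9*49 = -441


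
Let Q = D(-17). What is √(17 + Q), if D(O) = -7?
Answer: √10 ≈ 3.1623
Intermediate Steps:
Q = -7
√(17 + Q) = √(17 - 7) = √10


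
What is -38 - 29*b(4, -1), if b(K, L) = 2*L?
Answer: 20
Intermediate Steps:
-38 - 29*b(4, -1) = -38 - 58*(-1) = -38 - 29*(-2) = -38 + 58 = 20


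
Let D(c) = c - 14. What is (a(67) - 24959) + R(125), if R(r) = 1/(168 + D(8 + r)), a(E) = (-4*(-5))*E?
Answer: -6778652/287 ≈ -23619.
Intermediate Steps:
D(c) = -14 + c
a(E) = 20*E
R(r) = 1/(162 + r) (R(r) = 1/(168 + (-14 + (8 + r))) = 1/(168 + (-6 + r)) = 1/(162 + r))
(a(67) - 24959) + R(125) = (20*67 - 24959) + 1/(162 + 125) = (1340 - 24959) + 1/287 = -23619 + 1/287 = -6778652/287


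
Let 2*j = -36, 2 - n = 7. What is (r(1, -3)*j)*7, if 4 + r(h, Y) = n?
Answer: 1134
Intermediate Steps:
n = -5 (n = 2 - 1*7 = 2 - 7 = -5)
j = -18 (j = (½)*(-36) = -18)
r(h, Y) = -9 (r(h, Y) = -4 - 5 = -9)
(r(1, -3)*j)*7 = -9*(-18)*7 = 162*7 = 1134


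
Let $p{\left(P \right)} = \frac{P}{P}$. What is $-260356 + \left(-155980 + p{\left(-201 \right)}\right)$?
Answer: $-416335$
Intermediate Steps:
$p{\left(P \right)} = 1$
$-260356 + \left(-155980 + p{\left(-201 \right)}\right) = -260356 + \left(-155980 + 1\right) = -260356 - 155979 = -416335$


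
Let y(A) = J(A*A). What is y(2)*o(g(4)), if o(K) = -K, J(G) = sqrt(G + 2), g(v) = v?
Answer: -4*sqrt(6) ≈ -9.7980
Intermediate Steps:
J(G) = sqrt(2 + G)
y(A) = sqrt(2 + A**2) (y(A) = sqrt(2 + A*A) = sqrt(2 + A**2))
y(2)*o(g(4)) = sqrt(2 + 2**2)*(-1*4) = sqrt(2 + 4)*(-4) = sqrt(6)*(-4) = -4*sqrt(6)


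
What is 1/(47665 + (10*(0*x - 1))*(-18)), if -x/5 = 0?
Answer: 1/47845 ≈ 2.0901e-5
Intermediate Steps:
x = 0 (x = -5*0 = 0)
1/(47665 + (10*(0*x - 1))*(-18)) = 1/(47665 + (10*(0*0 - 1))*(-18)) = 1/(47665 + (10*(0 - 1))*(-18)) = 1/(47665 + (10*(-1))*(-18)) = 1/(47665 - 10*(-18)) = 1/(47665 + 180) = 1/47845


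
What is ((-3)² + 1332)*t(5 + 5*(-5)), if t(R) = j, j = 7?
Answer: 9387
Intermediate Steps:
t(R) = 7
((-3)² + 1332)*t(5 + 5*(-5)) = ((-3)² + 1332)*7 = (9 + 1332)*7 = 1341*7 = 9387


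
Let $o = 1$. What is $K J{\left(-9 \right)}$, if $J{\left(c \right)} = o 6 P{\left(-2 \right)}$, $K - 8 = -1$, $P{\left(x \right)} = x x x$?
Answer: $-336$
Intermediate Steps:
$P{\left(x \right)} = x^{3}$ ($P{\left(x \right)} = x^{2} x = x^{3}$)
$K = 7$ ($K = 8 - 1 = 7$)
$J{\left(c \right)} = -48$ ($J{\left(c \right)} = 1 \cdot 6 \left(-2\right)^{3} = 6 \left(-8\right) = -48$)
$K J{\left(-9 \right)} = 7 \left(-48\right) = -336$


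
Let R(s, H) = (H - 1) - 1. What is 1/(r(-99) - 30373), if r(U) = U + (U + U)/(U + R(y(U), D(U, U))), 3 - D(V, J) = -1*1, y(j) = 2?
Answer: -97/2955586 ≈ -3.2819e-5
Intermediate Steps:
D(V, J) = 4 (D(V, J) = 3 - (-1) = 3 - 1*(-1) = 3 + 1 = 4)
R(s, H) = -2 + H (R(s, H) = (-1 + H) - 1 = -2 + H)
r(U) = U + 2*U/(2 + U) (r(U) = U + (U + U)/(U + (-2 + 4)) = U + (2*U)/(U + 2) = U + (2*U)/(2 + U) = U + 2*U/(2 + U))
1/(r(-99) - 30373) = 1/(-99*(4 - 99)/(2 - 99) - 30373) = 1/(-99*(-95)/(-97) - 30373) = 1/(-99*(-1/97)*(-95) - 30373) = 1/(-9405/97 - 30373) = 1/(-2955586/97) = -97/2955586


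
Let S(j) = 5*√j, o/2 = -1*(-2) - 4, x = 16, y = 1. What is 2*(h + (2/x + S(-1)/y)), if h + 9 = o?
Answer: -103/4 + 10*I ≈ -25.75 + 10.0*I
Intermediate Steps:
o = -4 (o = 2*(-1*(-2) - 4) = 2*(2 - 4) = 2*(-2) = -4)
h = -13 (h = -9 - 4 = -13)
2*(h + (2/x + S(-1)/y)) = 2*(-13 + (2/16 + (5*√(-1))/1)) = 2*(-13 + (2*(1/16) + (5*I)*1)) = 2*(-13 + (⅛ + 5*I)) = 2*(-103/8 + 5*I) = -103/4 + 10*I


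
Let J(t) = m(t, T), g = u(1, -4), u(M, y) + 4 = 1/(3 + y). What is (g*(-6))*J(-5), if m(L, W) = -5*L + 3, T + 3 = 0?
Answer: 840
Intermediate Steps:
u(M, y) = -4 + 1/(3 + y)
g = -5 (g = (-11 - 4*(-4))/(3 - 4) = (-11 + 16)/(-1) = -1*5 = -5)
T = -3 (T = -3 + 0 = -3)
m(L, W) = 3 - 5*L
J(t) = 3 - 5*t
(g*(-6))*J(-5) = (-5*(-6))*(3 - 5*(-5)) = 30*(3 + 25) = 30*28 = 840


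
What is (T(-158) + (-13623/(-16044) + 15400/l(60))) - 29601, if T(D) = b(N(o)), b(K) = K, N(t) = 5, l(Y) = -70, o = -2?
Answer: -159451427/5348 ≈ -29815.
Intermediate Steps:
T(D) = 5
(T(-158) + (-13623/(-16044) + 15400/l(60))) - 29601 = (5 + (-13623/(-16044) + 15400/(-70))) - 29601 = (5 + (-13623*(-1/16044) + 15400*(-1/70))) - 29601 = (5 + (4541/5348 - 220)) - 29601 = (5 - 1172019/5348) - 29601 = -1145279/5348 - 29601 = -159451427/5348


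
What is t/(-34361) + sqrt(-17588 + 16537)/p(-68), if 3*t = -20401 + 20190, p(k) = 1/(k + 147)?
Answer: 211/103083 + 79*I*sqrt(1051) ≈ 0.0020469 + 2561.1*I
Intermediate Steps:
p(k) = 1/(147 + k)
t = -211/3 (t = (-20401 + 20190)/3 = (1/3)*(-211) = -211/3 ≈ -70.333)
t/(-34361) + sqrt(-17588 + 16537)/p(-68) = -211/3/(-34361) + sqrt(-17588 + 16537)/(1/(147 - 68)) = -211/3*(-1/34361) + sqrt(-1051)/(1/79) = 211/103083 + (I*sqrt(1051))/(1/79) = 211/103083 + (I*sqrt(1051))*79 = 211/103083 + 79*I*sqrt(1051)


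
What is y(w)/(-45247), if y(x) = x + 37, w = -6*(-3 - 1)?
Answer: -61/45247 ≈ -0.0013482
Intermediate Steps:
w = 24 (w = -6*(-4) = 24)
y(x) = 37 + x
y(w)/(-45247) = (37 + 24)/(-45247) = 61*(-1/45247) = -61/45247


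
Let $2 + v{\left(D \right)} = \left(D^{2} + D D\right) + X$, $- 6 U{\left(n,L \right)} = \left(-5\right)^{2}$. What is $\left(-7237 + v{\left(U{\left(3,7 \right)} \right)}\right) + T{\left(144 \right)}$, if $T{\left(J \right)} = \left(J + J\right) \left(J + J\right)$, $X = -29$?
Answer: $\frac{1362793}{18} \approx 75711.0$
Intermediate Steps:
$U{\left(n,L \right)} = - \frac{25}{6}$ ($U{\left(n,L \right)} = - \frac{\left(-5\right)^{2}}{6} = \left(- \frac{1}{6}\right) 25 = - \frac{25}{6}$)
$v{\left(D \right)} = -31 + 2 D^{2}$ ($v{\left(D \right)} = -2 - \left(29 - D^{2} - D D\right) = -2 + \left(\left(D^{2} + D^{2}\right) - 29\right) = -2 + \left(2 D^{2} - 29\right) = -2 + \left(-29 + 2 D^{2}\right) = -31 + 2 D^{2}$)
$T{\left(J \right)} = 4 J^{2}$ ($T{\left(J \right)} = 2 J 2 J = 4 J^{2}$)
$\left(-7237 + v{\left(U{\left(3,7 \right)} \right)}\right) + T{\left(144 \right)} = \left(-7237 - \left(31 - 2 \left(- \frac{25}{6}\right)^{2}\right)\right) + 4 \cdot 144^{2} = \left(-7237 + \left(-31 + 2 \cdot \frac{625}{36}\right)\right) + 4 \cdot 20736 = \left(-7237 + \left(-31 + \frac{625}{18}\right)\right) + 82944 = \left(-7237 + \frac{67}{18}\right) + 82944 = - \frac{130199}{18} + 82944 = \frac{1362793}{18}$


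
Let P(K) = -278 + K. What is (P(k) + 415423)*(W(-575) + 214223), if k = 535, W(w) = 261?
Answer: 89156709120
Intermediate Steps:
(P(k) + 415423)*(W(-575) + 214223) = ((-278 + 535) + 415423)*(261 + 214223) = (257 + 415423)*214484 = 415680*214484 = 89156709120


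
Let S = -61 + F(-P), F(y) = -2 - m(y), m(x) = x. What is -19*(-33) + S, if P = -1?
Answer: 563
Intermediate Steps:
F(y) = -2 - y
S = -64 (S = -61 + (-2 - (-1)*(-1)) = -61 + (-2 - 1*1) = -61 + (-2 - 1) = -61 - 3 = -64)
-19*(-33) + S = -19*(-33) - 64 = 627 - 64 = 563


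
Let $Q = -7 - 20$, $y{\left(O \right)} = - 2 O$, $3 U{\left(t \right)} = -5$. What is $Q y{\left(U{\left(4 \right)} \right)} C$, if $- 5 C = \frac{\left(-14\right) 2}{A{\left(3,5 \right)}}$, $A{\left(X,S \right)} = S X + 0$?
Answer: $- \frac{168}{5} \approx -33.6$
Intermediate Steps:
$U{\left(t \right)} = - \frac{5}{3}$ ($U{\left(t \right)} = \frac{1}{3} \left(-5\right) = - \frac{5}{3}$)
$A{\left(X,S \right)} = S X$
$C = \frac{28}{75}$ ($C = - \frac{\left(-14\right) 2 \frac{1}{5 \cdot 3}}{5} = - \frac{\left(-28\right) \frac{1}{15}}{5} = \left(- \frac{1}{5}\right) \left(- \frac{28}{15}\right) = \frac{28}{75} \approx 0.37333$)
$Q = -27$ ($Q = -7 - 20 = -27$)
$Q y{\left(U{\left(4 \right)} \right)} C = - 27 \left(\left(-2\right) \left(- \frac{5}{3}\right)\right) \frac{28}{75} = \left(-27\right) \frac{10}{3} \cdot \frac{28}{75} = \left(-90\right) \frac{28}{75} = - \frac{168}{5}$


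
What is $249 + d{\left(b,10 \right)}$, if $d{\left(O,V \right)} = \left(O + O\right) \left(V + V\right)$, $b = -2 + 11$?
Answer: $609$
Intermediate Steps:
$b = 9$
$d{\left(O,V \right)} = 4 O V$ ($d{\left(O,V \right)} = 2 O 2 V = 4 O V$)
$249 + d{\left(b,10 \right)} = 249 + 4 \cdot 9 \cdot 10 = 249 + 360 = 609$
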